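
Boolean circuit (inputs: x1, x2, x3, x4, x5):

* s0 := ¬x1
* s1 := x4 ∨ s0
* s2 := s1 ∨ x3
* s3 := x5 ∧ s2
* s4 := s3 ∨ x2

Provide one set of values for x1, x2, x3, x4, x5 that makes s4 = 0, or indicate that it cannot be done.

s4 = s3 ∨ x2 must be 0, so both s3 = 0 and x2 = 0.
Check with x1=1 x2=0 x3=1 x4=1 x5=0:
s0 = ¬x1 = ¬1 = 0
s1 = x4 ∨ s0 = 1 ∨ 0 = 1
s2 = s1 ∨ x3 = 1 ∨ 1 = 1
s3 = x5 ∧ s2 = 0 ∧ 1 = 0
s4 = s3 ∨ x2 = 0 ∨ 0 = 0
So s4 = 0 as required.

x1=1 x2=0 x3=1 x4=1 x5=0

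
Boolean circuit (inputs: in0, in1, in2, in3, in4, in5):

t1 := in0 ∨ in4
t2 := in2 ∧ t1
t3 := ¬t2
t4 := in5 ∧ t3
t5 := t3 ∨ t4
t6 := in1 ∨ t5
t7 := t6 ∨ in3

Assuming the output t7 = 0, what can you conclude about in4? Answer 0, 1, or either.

either

Both values of in4 occur among assignments with t7 = 0:
  in4=0: in0=1, in1=0, in2=1, in3=0, in4=0, in5=0
  in4=1: in0=0, in1=0, in2=1, in3=0, in4=1, in5=0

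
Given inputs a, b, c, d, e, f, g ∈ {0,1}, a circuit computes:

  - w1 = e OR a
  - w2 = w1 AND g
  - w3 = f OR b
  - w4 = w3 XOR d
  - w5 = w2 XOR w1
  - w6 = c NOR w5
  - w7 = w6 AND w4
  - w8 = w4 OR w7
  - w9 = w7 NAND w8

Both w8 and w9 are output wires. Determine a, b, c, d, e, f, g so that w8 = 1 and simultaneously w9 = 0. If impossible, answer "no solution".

Check with a=0 b=0 c=0 d=1 e=0 f=0 g=1:
w1 = e OR a = 0 OR 0 = 0
w2 = w1 AND g = 0 AND 1 = 0
w3 = f OR b = 0 OR 0 = 0
w4 = w3 XOR d = 0 XOR 1 = 1
w5 = w2 XOR w1 = 0 XOR 0 = 0
w6 = c NOR w5 = 0 NOR 0 = 1
w7 = w6 AND w4 = 1 AND 1 = 1
w8 = w4 OR w7 = 1 OR 1 = 1
w9 = w7 NAND w8 = 1 NAND 1 = 0
So w8 = 1 and w9 = 0.

a=0 b=0 c=0 d=1 e=0 f=0 g=1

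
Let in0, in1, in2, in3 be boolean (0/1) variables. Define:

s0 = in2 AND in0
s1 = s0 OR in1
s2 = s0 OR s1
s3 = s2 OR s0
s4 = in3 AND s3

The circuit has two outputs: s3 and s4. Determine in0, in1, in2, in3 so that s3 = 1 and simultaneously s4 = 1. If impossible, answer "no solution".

in0=1 in1=0 in2=1 in3=1

Check with in0=1 in1=0 in2=1 in3=1:
s0 = in2 AND in0 = 1 AND 1 = 1
s1 = s0 OR in1 = 1 OR 0 = 1
s2 = s0 OR s1 = 1 OR 1 = 1
s3 = s2 OR s0 = 1 OR 1 = 1
s4 = in3 AND s3 = 1 AND 1 = 1
So s3 = 1 and s4 = 1.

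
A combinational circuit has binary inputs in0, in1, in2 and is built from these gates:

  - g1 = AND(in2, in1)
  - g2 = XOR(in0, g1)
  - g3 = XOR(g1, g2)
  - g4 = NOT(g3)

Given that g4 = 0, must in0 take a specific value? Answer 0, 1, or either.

1

g4 = NOT(g3) must be 0, so g3 = 1.
g3 = XOR(g1, g2) must be 1, so g1 and g2 differ.
Every assignment with g4 = 0 has in0 = 1; there are 4 such assignment(s).
  in0=1, in1=0, in2=0
  in0=1, in1=0, in2=1
  in0=1, in1=1, in2=0
  in0=1, in1=1, in2=1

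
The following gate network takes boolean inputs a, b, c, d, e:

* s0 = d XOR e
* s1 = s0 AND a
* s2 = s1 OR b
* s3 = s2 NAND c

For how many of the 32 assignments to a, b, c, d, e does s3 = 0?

s3 = s2 NAND c must be 0, so both s2 = 1 and c = 1.
Enumerating the 32 input combinations, 10 give s3 = 0 and 22 give s3 = 1.

10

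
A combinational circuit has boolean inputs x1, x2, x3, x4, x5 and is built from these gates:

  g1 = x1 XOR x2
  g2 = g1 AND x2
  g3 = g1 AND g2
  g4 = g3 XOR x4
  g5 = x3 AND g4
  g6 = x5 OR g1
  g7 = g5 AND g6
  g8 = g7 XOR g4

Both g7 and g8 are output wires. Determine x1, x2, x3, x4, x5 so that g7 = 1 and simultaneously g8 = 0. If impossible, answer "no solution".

x1=1, x2=1, x3=1, x4=1, x5=1

Check with x1=1, x2=1, x3=1, x4=1, x5=1:
g1 = x1 XOR x2 = 1 XOR 1 = 0
g2 = g1 AND x2 = 0 AND 1 = 0
g3 = g1 AND g2 = 0 AND 0 = 0
g4 = g3 XOR x4 = 0 XOR 1 = 1
g5 = x3 AND g4 = 1 AND 1 = 1
g6 = x5 OR g1 = 1 OR 0 = 1
g7 = g5 AND g6 = 1 AND 1 = 1
g8 = g7 XOR g4 = 1 XOR 1 = 0
So g7 = 1 and g8 = 0.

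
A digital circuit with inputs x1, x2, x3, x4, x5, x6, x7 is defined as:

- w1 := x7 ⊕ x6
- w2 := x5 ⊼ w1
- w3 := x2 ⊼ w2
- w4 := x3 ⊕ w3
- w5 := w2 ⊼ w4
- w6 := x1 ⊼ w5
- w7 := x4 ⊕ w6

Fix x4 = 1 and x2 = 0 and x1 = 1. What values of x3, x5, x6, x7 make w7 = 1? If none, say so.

w7 = x4 ⊕ w6 must be 1, so x4 and w6 differ.
Check with x4 = 1 and x2 = 0 and x1 = 1 and x3=1, x5=1, x6=1, x7=0:
w1 = x7 ⊕ x6 = 0 ⊕ 1 = 1
w2 = x5 ⊼ w1 = 1 ⊼ 1 = 0
w3 = x2 ⊼ w2 = 0 ⊼ 0 = 1
w4 = x3 ⊕ w3 = 1 ⊕ 1 = 0
w5 = w2 ⊼ w4 = 0 ⊼ 0 = 1
w6 = x1 ⊼ w5 = 1 ⊼ 1 = 0
w7 = x4 ⊕ w6 = 1 ⊕ 0 = 1
So w7 = 1.

x3=1 x5=1 x6=1 x7=0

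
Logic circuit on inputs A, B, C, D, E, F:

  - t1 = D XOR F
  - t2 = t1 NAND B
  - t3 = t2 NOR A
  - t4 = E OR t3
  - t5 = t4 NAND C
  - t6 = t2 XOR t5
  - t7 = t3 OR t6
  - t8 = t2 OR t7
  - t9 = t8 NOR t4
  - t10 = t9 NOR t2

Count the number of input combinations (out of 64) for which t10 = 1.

16

t10 = t9 NOR t2 must be 1, so both t9 = 0 and t2 = 0.
Enumerating the 64 input combinations, 16 give t10 = 1 and 48 give t10 = 0.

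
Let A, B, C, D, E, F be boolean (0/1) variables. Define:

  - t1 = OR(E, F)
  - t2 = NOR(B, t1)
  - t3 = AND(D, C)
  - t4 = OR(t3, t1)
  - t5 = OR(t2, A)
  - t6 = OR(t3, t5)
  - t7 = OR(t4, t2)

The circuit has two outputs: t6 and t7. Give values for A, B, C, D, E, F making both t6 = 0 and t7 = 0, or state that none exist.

A=0 B=1 C=0 D=0 E=0 F=0

Check with A=0 B=1 C=0 D=0 E=0 F=0:
t1 = OR(E, F) = OR(0, 0) = 0
t2 = NOR(B, t1) = NOR(1, 0) = 0
t3 = AND(D, C) = AND(0, 0) = 0
t4 = OR(t3, t1) = OR(0, 0) = 0
t5 = OR(t2, A) = OR(0, 0) = 0
t6 = OR(t3, t5) = OR(0, 0) = 0
t7 = OR(t4, t2) = OR(0, 0) = 0
So t6 = 0 and t7 = 0.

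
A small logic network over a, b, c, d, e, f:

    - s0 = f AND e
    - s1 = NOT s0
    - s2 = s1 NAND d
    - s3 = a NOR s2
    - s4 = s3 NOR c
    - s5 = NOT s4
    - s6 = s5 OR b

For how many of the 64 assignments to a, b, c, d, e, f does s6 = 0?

13

s6 = s5 OR b must be 0, so both s5 = 0 and b = 0.
Enumerating the 64 input combinations, 13 give s6 = 0 and 51 give s6 = 1.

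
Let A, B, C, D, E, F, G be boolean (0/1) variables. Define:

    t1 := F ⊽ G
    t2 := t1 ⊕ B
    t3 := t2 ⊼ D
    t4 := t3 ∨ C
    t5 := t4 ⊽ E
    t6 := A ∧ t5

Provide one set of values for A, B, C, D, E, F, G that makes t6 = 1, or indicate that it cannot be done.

A=1 B=1 C=0 D=1 E=0 F=1 G=1

Check with A=1 B=1 C=0 D=1 E=0 F=1 G=1:
t1 = F ⊽ G = 1 ⊽ 1 = 0
t2 = t1 ⊕ B = 0 ⊕ 1 = 1
t3 = t2 ⊼ D = 1 ⊼ 1 = 0
t4 = t3 ∨ C = 0 ∨ 0 = 0
t5 = t4 ⊽ E = 0 ⊽ 0 = 1
t6 = A ∧ t5 = 1 ∧ 1 = 1
So t6 = 1 as required.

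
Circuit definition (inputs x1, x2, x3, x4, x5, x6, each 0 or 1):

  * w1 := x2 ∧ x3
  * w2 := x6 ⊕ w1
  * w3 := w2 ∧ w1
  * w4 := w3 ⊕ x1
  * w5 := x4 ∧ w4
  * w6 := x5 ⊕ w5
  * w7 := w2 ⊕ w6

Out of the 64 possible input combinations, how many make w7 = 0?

32

w7 = w2 ⊕ w6 must be 0, so w2 and w6 are equal.
Enumerating the 64 input combinations, 32 give w7 = 0 and 32 give w7 = 1.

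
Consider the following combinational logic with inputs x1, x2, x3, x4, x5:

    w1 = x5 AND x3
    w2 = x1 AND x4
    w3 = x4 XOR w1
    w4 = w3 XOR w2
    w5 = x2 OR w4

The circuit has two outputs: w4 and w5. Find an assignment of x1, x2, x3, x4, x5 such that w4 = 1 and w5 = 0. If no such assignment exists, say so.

Across all 32 input combinations, none give both w4 = 1 and w5 = 0.

no solution exists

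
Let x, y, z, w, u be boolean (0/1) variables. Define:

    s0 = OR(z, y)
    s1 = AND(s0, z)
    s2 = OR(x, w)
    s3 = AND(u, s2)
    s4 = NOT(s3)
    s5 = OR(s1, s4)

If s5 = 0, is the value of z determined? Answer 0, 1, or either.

0

s5 = OR(s1, s4) must be 0, so both s1 = 0 and s4 = 0.
Every assignment with s5 = 0 has z = 0; there are 6 such assignment(s).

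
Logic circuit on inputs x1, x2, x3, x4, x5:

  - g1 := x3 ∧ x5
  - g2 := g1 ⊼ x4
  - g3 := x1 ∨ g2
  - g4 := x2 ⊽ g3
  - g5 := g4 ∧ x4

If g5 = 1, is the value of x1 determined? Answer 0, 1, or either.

g5 = g4 ∧ x4 must be 1, so both g4 = 1 and x4 = 1.
g4 = x2 ⊽ g3 must be 1, so both x2 = 0 and g3 = 0.
g3 = x1 ∨ g2 must be 0, so both x1 = 0 and g2 = 0.
Every assignment with g5 = 1 has x1 = 0; there are 1 such assignment(s).
  x1=0, x2=0, x3=1, x4=1, x5=1

0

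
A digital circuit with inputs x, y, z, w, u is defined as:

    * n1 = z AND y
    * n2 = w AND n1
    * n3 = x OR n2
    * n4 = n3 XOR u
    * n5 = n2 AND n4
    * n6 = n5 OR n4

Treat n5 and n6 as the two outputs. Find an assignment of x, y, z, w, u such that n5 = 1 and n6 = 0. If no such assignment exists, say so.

no solution exists

Across all 32 input combinations, none give both n5 = 1 and n6 = 0.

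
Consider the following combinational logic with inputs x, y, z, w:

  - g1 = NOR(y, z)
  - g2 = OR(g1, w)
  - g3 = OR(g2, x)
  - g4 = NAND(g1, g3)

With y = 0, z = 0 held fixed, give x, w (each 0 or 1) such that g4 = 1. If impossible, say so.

With y = 0, z = 0 fixed, none of the 4 settings of x, w give g4 = 1.
For example, with x=1, w=1:
g1 = NOR(y, z) = NOR(0, 0) = 1
g2 = OR(g1, w) = OR(1, 1) = 1
g3 = OR(g2, x) = OR(1, 1) = 1
g4 = NAND(g1, g3) = NAND(1, 1) = 0
giving g4 = 0 ≠ 1.

no solution exists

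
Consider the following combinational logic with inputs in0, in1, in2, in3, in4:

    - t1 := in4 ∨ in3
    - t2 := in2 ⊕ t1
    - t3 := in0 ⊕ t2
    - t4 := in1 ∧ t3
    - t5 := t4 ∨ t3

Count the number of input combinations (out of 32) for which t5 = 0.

t5 = t4 ∨ t3 must be 0, so both t4 = 0 and t3 = 0.
Enumerating the 32 input combinations, 16 give t5 = 0 and 16 give t5 = 1.

16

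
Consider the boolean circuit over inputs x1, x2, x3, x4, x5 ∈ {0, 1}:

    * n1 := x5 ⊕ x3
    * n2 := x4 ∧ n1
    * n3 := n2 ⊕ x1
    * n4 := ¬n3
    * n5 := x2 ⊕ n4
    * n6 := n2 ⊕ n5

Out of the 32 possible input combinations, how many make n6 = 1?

16

n6 = n2 ⊕ n5 must be 1, so n2 and n5 differ.
Enumerating the 32 input combinations, 16 give n6 = 1 and 16 give n6 = 0.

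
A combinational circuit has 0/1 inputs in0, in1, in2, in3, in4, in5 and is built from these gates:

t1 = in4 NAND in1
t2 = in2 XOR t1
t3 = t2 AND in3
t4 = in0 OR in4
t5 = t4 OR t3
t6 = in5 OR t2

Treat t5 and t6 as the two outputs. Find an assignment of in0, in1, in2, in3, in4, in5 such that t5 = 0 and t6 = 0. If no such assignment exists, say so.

in0=0, in1=0, in2=1, in3=1, in4=0, in5=0

Check with in0=0, in1=0, in2=1, in3=1, in4=0, in5=0:
t1 = in4 NAND in1 = 0 NAND 0 = 1
t2 = in2 XOR t1 = 1 XOR 1 = 0
t3 = t2 AND in3 = 0 AND 1 = 0
t4 = in0 OR in4 = 0 OR 0 = 0
t5 = t4 OR t3 = 0 OR 0 = 0
t6 = in5 OR t2 = 0 OR 0 = 0
So t5 = 0 and t6 = 0.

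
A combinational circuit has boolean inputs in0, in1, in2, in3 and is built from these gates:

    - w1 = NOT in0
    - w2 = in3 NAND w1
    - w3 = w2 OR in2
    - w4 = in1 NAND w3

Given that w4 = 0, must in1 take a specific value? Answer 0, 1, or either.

w4 = in1 NAND w3 must be 0, so both in1 = 1 and w3 = 1.
w3 = w2 OR in2 must be 1, so at least one of w2, in2 is 1.
Every assignment with w4 = 0 has in1 = 1; there are 7 such assignment(s).

1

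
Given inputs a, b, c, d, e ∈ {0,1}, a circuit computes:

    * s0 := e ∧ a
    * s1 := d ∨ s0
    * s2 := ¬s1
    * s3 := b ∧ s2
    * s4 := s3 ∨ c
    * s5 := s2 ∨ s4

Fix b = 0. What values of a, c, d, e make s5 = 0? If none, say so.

s5 = s2 ∨ s4 must be 0, so both s2 = 0 and s4 = 0.
s2 = ¬s1 must be 0, so s1 = 1.
Check with b = 0 and a=1, c=0, d=1, e=0:
s0 = e ∧ a = 0 ∧ 1 = 0
s1 = d ∨ s0 = 1 ∨ 0 = 1
s2 = ¬s1 = ¬1 = 0
s3 = b ∧ s2 = 0 ∧ 0 = 0
s4 = s3 ∨ c = 0 ∨ 0 = 0
s5 = s2 ∨ s4 = 0 ∨ 0 = 0
So s5 = 0.

a=1, c=0, d=1, e=0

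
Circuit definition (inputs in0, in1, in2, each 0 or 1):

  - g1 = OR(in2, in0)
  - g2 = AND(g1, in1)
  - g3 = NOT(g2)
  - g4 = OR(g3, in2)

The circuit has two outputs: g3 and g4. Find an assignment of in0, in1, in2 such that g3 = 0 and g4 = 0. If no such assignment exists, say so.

Check with in0=1 in1=1 in2=0:
g1 = OR(in2, in0) = OR(0, 1) = 1
g2 = AND(g1, in1) = AND(1, 1) = 1
g3 = NOT(g2) = NOT 1 = 0
g4 = OR(g3, in2) = OR(0, 0) = 0
So g3 = 0 and g4 = 0.

in0=1 in1=1 in2=0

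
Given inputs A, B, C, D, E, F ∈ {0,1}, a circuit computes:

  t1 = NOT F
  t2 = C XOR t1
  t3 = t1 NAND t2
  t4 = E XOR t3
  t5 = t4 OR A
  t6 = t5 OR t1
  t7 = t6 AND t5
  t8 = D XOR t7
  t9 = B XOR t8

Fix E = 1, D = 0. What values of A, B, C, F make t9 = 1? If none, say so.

t9 = B XOR t8 must be 1, so B and t8 differ.
Check with E = 1, D = 0 and A=0, B=0, C=0, F=0:
t1 = NOT F = NOT 0 = 1
t2 = C XOR t1 = 0 XOR 1 = 1
t3 = t1 NAND t2 = 1 NAND 1 = 0
t4 = E XOR t3 = 1 XOR 0 = 1
t5 = t4 OR A = 1 OR 0 = 1
t6 = t5 OR t1 = 1 OR 1 = 1
t7 = t6 AND t5 = 1 AND 1 = 1
t8 = D XOR t7 = 0 XOR 1 = 1
t9 = B XOR t8 = 0 XOR 1 = 1
So t9 = 1.

A=0, B=0, C=0, F=0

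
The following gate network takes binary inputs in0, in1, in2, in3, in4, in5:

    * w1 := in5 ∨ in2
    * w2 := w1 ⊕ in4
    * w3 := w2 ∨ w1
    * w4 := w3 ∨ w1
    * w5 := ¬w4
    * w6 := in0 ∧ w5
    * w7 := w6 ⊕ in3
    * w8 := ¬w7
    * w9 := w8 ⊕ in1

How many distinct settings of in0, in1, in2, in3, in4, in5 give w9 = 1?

32

w9 = w8 ⊕ in1 must be 1, so w8 and in1 differ.
Enumerating the 64 input combinations, 32 give w9 = 1 and 32 give w9 = 0.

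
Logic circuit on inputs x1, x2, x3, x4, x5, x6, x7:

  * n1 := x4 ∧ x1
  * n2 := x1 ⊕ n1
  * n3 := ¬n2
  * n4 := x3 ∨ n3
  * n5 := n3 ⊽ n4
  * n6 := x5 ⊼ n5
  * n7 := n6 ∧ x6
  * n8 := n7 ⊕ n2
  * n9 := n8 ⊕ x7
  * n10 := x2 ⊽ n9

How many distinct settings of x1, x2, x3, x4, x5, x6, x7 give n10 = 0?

n10 = x2 ⊽ n9 must be 0, so at least one of x2, n9 is 1.
Enumerating the 128 input combinations, 96 give n10 = 0 and 32 give n10 = 1.

96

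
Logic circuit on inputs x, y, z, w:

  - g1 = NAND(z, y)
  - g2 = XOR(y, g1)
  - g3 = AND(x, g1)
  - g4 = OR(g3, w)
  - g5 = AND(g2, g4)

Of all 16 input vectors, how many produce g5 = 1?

g5 = AND(g2, g4) must be 1, so both g2 = 1 and g4 = 1.
g2 = XOR(y, g1) must be 1, so y and g1 differ.
g4 = OR(g3, w) must be 1, so at least one of g3, w is 1.
Enumerating the 16 input combinations, 8 give g5 = 1 and 8 give g5 = 0.

8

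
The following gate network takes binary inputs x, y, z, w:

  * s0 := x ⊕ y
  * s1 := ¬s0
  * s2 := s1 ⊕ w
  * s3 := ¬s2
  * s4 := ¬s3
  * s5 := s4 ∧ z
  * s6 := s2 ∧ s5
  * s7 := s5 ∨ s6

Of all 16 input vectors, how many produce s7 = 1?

s7 = s5 ∨ s6 must be 1, so at least one of s5, s6 is 1.
Satisfying assignments:
  x=0, y=0, z=1, w=0
  x=0, y=1, z=1, w=1
  x=1, y=0, z=1, w=1
  x=1, y=1, z=1, w=0

4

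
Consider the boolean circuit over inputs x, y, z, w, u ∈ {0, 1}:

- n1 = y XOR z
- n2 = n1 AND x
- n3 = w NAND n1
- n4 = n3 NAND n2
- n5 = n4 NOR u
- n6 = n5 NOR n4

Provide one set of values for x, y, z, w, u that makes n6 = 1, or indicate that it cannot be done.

x=1, y=1, z=0, w=0, u=1

Check with x=1, y=1, z=0, w=0, u=1:
n1 = y XOR z = 1 XOR 0 = 1
n2 = n1 AND x = 1 AND 1 = 1
n3 = w NAND n1 = 0 NAND 1 = 1
n4 = n3 NAND n2 = 1 NAND 1 = 0
n5 = n4 NOR u = 0 NOR 1 = 0
n6 = n5 NOR n4 = 0 NOR 0 = 1
So n6 = 1 as required.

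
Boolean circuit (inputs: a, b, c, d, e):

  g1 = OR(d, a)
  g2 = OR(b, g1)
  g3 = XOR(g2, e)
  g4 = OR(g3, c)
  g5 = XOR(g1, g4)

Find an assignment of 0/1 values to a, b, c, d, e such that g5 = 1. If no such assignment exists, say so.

g5 = XOR(g1, g4) must be 1, so g1 and g4 differ.
Check with a=0 b=0 c=1 d=0 e=1:
g1 = OR(d, a) = OR(0, 0) = 0
g2 = OR(b, g1) = OR(0, 0) = 0
g3 = XOR(g2, e) = XOR(0, 1) = 1
g4 = OR(g3, c) = OR(1, 1) = 1
g5 = XOR(g1, g4) = XOR(0, 1) = 1
So g5 = 1 as required.

a=0 b=0 c=1 d=0 e=1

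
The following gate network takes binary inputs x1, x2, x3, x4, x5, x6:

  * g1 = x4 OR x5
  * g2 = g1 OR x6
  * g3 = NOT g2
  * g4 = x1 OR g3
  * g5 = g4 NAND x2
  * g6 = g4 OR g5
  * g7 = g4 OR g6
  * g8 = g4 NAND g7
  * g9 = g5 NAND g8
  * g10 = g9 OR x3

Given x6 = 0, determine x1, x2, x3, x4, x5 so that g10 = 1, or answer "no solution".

g10 = g9 OR x3 must be 1, so at least one of g9, x3 is 1.
Check with x6 = 0 and x1=0, x2=1, x3=0, x4=0, x5=0:
g1 = x4 OR x5 = 0 OR 0 = 0
g2 = g1 OR x6 = 0 OR 0 = 0
g3 = NOT g2 = NOT 0 = 1
g4 = x1 OR g3 = 0 OR 1 = 1
g5 = g4 NAND x2 = 1 NAND 1 = 0
g6 = g4 OR g5 = 1 OR 0 = 1
g7 = g4 OR g6 = 1 OR 1 = 1
g8 = g4 NAND g7 = 1 NAND 1 = 0
g9 = g5 NAND g8 = 0 NAND 0 = 1
g10 = g9 OR x3 = 1 OR 0 = 1
So g10 = 1.

x1=0, x2=1, x3=0, x4=0, x5=0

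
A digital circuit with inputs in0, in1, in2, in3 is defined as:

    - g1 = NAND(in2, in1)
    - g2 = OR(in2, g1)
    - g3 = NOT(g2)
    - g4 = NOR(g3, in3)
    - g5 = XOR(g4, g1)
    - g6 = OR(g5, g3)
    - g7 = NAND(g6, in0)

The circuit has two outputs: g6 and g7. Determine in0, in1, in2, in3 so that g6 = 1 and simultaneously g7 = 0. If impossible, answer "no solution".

Check with in0=1, in1=0, in2=1, in3=1:
g1 = NAND(in2, in1) = NAND(1, 0) = 1
g2 = OR(in2, g1) = OR(1, 1) = 1
g3 = NOT(g2) = NOT 1 = 0
g4 = NOR(g3, in3) = NOR(0, 1) = 0
g5 = XOR(g4, g1) = XOR(0, 1) = 1
g6 = OR(g5, g3) = OR(1, 0) = 1
g7 = NAND(g6, in0) = NAND(1, 1) = 0
So g6 = 1 and g7 = 0.

in0=1, in1=0, in2=1, in3=1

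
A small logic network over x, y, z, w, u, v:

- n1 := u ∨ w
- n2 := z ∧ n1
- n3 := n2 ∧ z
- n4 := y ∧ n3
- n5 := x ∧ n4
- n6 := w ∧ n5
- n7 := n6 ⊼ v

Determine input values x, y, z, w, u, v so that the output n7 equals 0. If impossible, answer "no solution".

n7 = n6 ⊼ v must be 0, so both n6 = 1 and v = 1.
Check with x=1, y=1, z=1, w=1, u=1, v=1:
n1 = u ∨ w = 1 ∨ 1 = 1
n2 = z ∧ n1 = 1 ∧ 1 = 1
n3 = n2 ∧ z = 1 ∧ 1 = 1
n4 = y ∧ n3 = 1 ∧ 1 = 1
n5 = x ∧ n4 = 1 ∧ 1 = 1
n6 = w ∧ n5 = 1 ∧ 1 = 1
n7 = n6 ⊼ v = 1 ⊼ 1 = 0
So n7 = 0 as required.

x=1, y=1, z=1, w=1, u=1, v=1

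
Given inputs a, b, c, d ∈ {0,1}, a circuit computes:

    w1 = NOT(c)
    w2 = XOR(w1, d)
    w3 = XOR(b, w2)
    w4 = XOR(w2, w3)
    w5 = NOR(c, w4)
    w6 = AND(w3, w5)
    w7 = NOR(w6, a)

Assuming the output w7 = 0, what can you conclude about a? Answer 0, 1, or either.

Both values of a occur among assignments with w7 = 0:
  a=0: a=0, b=0, c=0, d=0
  a=1: a=1, b=0, c=0, d=0

either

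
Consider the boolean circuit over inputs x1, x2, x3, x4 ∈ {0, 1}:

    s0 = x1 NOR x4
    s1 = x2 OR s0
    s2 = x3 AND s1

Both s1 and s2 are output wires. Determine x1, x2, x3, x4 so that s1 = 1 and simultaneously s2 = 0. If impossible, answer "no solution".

x1=1 x2=1 x3=0 x4=1

Check with x1=1 x2=1 x3=0 x4=1:
s0 = x1 NOR x4 = 1 NOR 1 = 0
s1 = x2 OR s0 = 1 OR 0 = 1
s2 = x3 AND s1 = 0 AND 1 = 0
So s1 = 1 and s2 = 0.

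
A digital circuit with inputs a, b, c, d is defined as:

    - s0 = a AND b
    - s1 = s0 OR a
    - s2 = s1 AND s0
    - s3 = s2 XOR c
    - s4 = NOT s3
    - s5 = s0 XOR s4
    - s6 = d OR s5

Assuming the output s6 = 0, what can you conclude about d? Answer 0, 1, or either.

s6 = d OR s5 must be 0, so both d = 0 and s5 = 0.
Every assignment with s6 = 0 has d = 0; there are 4 such assignment(s).
  a=0, b=0, c=1, d=0
  a=0, b=1, c=1, d=0
  a=1, b=0, c=1, d=0
  a=1, b=1, c=1, d=0

0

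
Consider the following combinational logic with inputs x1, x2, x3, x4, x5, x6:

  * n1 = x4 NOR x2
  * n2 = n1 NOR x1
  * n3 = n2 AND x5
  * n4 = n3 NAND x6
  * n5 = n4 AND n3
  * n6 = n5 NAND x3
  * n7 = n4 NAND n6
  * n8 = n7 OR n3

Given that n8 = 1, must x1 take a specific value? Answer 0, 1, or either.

n8 = n7 OR n3 must be 1, so at least one of n7, n3 is 1.
Every assignment with n8 = 1 has x1 = 0; there are 12 such assignment(s).

0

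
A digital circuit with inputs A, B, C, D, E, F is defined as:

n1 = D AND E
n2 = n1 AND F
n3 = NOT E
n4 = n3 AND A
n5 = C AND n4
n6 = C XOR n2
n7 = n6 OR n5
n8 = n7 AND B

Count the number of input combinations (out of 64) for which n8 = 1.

n8 = n7 AND B must be 1, so both n7 = 1 and B = 1.
n7 = n6 OR n5 must be 1, so at least one of n6, n5 is 1.
Enumerating the 64 input combinations, 16 give n8 = 1 and 48 give n8 = 0.

16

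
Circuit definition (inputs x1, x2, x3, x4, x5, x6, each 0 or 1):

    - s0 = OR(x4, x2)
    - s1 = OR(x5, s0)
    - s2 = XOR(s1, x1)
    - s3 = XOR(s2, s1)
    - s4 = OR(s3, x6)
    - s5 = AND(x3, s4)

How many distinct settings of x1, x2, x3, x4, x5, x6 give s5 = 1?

s5 = AND(x3, s4) must be 1, so both x3 = 1 and s4 = 1.
s4 = OR(s3, x6) must be 1, so at least one of s3, x6 is 1.
Enumerating the 64 input combinations, 24 give s5 = 1 and 40 give s5 = 0.

24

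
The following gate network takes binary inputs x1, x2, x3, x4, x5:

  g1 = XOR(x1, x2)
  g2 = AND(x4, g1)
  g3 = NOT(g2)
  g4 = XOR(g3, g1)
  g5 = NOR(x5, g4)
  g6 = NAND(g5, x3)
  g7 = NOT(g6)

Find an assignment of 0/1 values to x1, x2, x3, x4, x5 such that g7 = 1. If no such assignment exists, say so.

g7 = NOT(g6) must be 1, so g6 = 0.
Check with x1=1 x2=0 x3=1 x4=0 x5=0:
g1 = XOR(x1, x2) = XOR(1, 0) = 1
g2 = AND(x4, g1) = AND(0, 1) = 0
g3 = NOT(g2) = NOT 0 = 1
g4 = XOR(g3, g1) = XOR(1, 1) = 0
g5 = NOR(x5, g4) = NOR(0, 0) = 1
g6 = NAND(g5, x3) = NAND(1, 1) = 0
g7 = NOT(g6) = NOT 0 = 1
So g7 = 1 as required.

x1=1 x2=0 x3=1 x4=0 x5=0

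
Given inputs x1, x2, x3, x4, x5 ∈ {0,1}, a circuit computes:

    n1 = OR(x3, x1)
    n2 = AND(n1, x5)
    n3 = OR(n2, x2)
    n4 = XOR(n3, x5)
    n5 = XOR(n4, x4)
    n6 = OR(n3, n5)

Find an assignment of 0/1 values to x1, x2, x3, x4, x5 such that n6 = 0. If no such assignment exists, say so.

x1=1, x2=0, x3=0, x4=0, x5=0

n6 = OR(n3, n5) must be 0, so both n3 = 0 and n5 = 0.
n3 = OR(n2, x2) must be 0, so both n2 = 0 and x2 = 0.
Check with x1=1, x2=0, x3=0, x4=0, x5=0:
n1 = OR(x3, x1) = OR(0, 1) = 1
n2 = AND(n1, x5) = AND(1, 0) = 0
n3 = OR(n2, x2) = OR(0, 0) = 0
n4 = XOR(n3, x5) = XOR(0, 0) = 0
n5 = XOR(n4, x4) = XOR(0, 0) = 0
n6 = OR(n3, n5) = OR(0, 0) = 0
So n6 = 0 as required.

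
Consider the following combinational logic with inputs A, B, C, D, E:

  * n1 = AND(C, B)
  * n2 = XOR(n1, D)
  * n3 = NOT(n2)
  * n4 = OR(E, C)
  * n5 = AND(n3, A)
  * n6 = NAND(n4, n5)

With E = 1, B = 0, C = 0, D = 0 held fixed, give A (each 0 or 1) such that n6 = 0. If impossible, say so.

n6 = NAND(n4, n5) must be 0, so both n4 = 1 and n5 = 1.
n4 = OR(E, C) must be 1, so at least one of E, C is 1.
Check with E = 1, B = 0, C = 0, D = 0 and A=1:
n1 = AND(C, B) = AND(0, 0) = 0
n2 = XOR(n1, D) = XOR(0, 0) = 0
n3 = NOT(n2) = NOT 0 = 1
n4 = OR(E, C) = OR(1, 0) = 1
n5 = AND(n3, A) = AND(1, 1) = 1
n6 = NAND(n4, n5) = NAND(1, 1) = 0
So n6 = 0.

A=1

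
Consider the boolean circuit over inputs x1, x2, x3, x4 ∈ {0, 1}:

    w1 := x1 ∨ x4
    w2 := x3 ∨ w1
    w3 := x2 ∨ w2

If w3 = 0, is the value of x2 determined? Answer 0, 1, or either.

w3 = x2 ∨ w2 must be 0, so both x2 = 0 and w2 = 0.
Every assignment with w3 = 0 has x2 = 0; there are 1 such assignment(s).
  x1=0, x2=0, x3=0, x4=0

0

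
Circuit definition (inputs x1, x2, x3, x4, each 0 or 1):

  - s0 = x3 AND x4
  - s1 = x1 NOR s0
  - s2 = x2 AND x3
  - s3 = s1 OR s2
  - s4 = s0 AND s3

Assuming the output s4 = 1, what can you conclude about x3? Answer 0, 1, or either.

s4 = s0 AND s3 must be 1, so both s0 = 1 and s3 = 1.
s0 = x3 AND x4 must be 1, so both x3 = 1 and x4 = 1.
Every assignment with s4 = 1 has x3 = 1; there are 2 such assignment(s).
  x1=0, x2=1, x3=1, x4=1
  x1=1, x2=1, x3=1, x4=1

1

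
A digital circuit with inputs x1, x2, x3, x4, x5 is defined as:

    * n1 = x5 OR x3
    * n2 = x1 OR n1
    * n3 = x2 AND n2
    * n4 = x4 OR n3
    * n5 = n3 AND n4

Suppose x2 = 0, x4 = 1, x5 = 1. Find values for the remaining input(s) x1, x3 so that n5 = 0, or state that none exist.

n5 = n3 AND n4 must be 0, so at least one of n3, n4 is 0.
Check with x2 = 0, x4 = 1, x5 = 1 and x1=0, x3=1:
n1 = x5 OR x3 = 1 OR 1 = 1
n2 = x1 OR n1 = 0 OR 1 = 1
n3 = x2 AND n2 = 0 AND 1 = 0
n4 = x4 OR n3 = 1 OR 0 = 1
n5 = n3 AND n4 = 0 AND 1 = 0
So n5 = 0.

x1=0 x3=1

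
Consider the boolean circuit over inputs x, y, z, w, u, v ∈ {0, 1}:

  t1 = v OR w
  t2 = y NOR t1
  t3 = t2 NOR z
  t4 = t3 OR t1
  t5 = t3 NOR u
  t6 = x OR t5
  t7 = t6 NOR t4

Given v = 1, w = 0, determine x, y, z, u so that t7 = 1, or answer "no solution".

With v = 1, w = 0 fixed, none of the 16 settings of x, y, z, u give t7 = 1.
For example, with x=1, y=0, z=0, u=0:
t1 = v OR w = 1 OR 0 = 1
t2 = y NOR t1 = 0 NOR 1 = 0
t3 = t2 NOR z = 0 NOR 0 = 1
t4 = t3 OR t1 = 1 OR 1 = 1
t5 = t3 NOR u = 1 NOR 0 = 0
t6 = x OR t5 = 1 OR 0 = 1
t7 = t6 NOR t4 = 1 NOR 1 = 0
giving t7 = 0 ≠ 1.

no solution exists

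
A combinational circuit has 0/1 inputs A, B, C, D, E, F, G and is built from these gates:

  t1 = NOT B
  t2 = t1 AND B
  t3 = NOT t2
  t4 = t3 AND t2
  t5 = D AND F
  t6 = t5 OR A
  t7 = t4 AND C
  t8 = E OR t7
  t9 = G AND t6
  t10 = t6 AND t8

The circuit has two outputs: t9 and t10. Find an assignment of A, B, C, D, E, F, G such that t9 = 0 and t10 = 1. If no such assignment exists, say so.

Check with A=1, B=1, C=0, D=0, E=1, F=1, G=0:
t1 = NOT B = NOT 1 = 0
t2 = t1 AND B = 0 AND 1 = 0
t3 = NOT t2 = NOT 0 = 1
t4 = t3 AND t2 = 1 AND 0 = 0
t5 = D AND F = 0 AND 1 = 0
t6 = t5 OR A = 0 OR 1 = 1
t7 = t4 AND C = 0 AND 0 = 0
t8 = E OR t7 = 1 OR 0 = 1
t9 = G AND t6 = 0 AND 1 = 0
t10 = t6 AND t8 = 1 AND 1 = 1
So t9 = 0 and t10 = 1.

A=1, B=1, C=0, D=0, E=1, F=1, G=0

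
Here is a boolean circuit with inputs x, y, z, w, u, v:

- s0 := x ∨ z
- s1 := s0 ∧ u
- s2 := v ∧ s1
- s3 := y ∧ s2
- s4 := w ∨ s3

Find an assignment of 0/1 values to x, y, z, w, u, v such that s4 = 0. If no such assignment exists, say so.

Check with x=0 y=1 z=0 w=0 u=1 v=0:
s0 = x ∨ z = 0 ∨ 0 = 0
s1 = s0 ∧ u = 0 ∧ 1 = 0
s2 = v ∧ s1 = 0 ∧ 0 = 0
s3 = y ∧ s2 = 1 ∧ 0 = 0
s4 = w ∨ s3 = 0 ∨ 0 = 0
So s4 = 0 as required.

x=0 y=1 z=0 w=0 u=1 v=0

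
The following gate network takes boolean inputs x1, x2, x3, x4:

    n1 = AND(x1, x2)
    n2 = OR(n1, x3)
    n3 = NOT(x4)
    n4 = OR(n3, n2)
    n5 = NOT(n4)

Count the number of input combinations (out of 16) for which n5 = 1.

3

n5 = NOT(n4) must be 1, so n4 = 0.
n4 = OR(n3, n2) must be 0, so both n3 = 0 and n2 = 0.
Satisfying assignments:
  x1=0, x2=0, x3=0, x4=1
  x1=0, x2=1, x3=0, x4=1
  x1=1, x2=0, x3=0, x4=1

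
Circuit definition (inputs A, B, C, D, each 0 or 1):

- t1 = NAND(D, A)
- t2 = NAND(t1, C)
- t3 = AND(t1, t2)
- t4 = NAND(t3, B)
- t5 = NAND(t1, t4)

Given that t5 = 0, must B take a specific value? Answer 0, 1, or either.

either

Both values of B occur among assignments with t5 = 0:
  B=0: A=0, B=0, C=0, D=0
  B=1: A=0, B=1, C=1, D=0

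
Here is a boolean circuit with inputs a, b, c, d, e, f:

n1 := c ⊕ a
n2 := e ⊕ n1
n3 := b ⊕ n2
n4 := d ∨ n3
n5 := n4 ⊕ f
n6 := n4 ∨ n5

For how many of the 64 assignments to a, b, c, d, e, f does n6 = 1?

n6 = n4 ∨ n5 must be 1, so at least one of n4, n5 is 1.
Enumerating the 64 input combinations, 56 give n6 = 1 and 8 give n6 = 0.

56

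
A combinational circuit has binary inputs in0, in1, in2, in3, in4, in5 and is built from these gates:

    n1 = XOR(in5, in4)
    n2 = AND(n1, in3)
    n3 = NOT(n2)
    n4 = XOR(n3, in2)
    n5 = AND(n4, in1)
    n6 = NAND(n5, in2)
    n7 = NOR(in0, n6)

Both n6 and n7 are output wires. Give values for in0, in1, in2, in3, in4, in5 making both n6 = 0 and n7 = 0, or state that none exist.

Check with in0=1, in1=1, in2=1, in3=1, in4=0, in5=1:
n1 = XOR(in5, in4) = XOR(1, 0) = 1
n2 = AND(n1, in3) = AND(1, 1) = 1
n3 = NOT(n2) = NOT 1 = 0
n4 = XOR(n3, in2) = XOR(0, 1) = 1
n5 = AND(n4, in1) = AND(1, 1) = 1
n6 = NAND(n5, in2) = NAND(1, 1) = 0
n7 = NOR(in0, n6) = NOR(1, 0) = 0
So n6 = 0 and n7 = 0.

in0=1, in1=1, in2=1, in3=1, in4=0, in5=1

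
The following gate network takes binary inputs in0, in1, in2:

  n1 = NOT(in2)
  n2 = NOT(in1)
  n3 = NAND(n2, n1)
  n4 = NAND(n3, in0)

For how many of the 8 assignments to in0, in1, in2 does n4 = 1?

5

n4 = NAND(n3, in0) must be 1, so at least one of n3, in0 is 0.
Satisfying assignments:
  in0=0, in1=0, in2=0
  in0=0, in1=0, in2=1
  in0=0, in1=1, in2=0
  in0=0, in1=1, in2=1
  in0=1, in1=0, in2=0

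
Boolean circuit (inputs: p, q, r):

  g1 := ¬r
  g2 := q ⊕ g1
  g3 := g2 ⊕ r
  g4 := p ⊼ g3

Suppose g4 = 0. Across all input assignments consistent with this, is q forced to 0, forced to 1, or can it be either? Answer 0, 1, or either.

0

g4 = p ⊼ g3 must be 0, so both p = 1 and g3 = 1.
g3 = g2 ⊕ r must be 1, so g2 and r differ.
Every assignment with g4 = 0 has q = 0; there are 2 such assignment(s).
  p=1, q=0, r=0
  p=1, q=0, r=1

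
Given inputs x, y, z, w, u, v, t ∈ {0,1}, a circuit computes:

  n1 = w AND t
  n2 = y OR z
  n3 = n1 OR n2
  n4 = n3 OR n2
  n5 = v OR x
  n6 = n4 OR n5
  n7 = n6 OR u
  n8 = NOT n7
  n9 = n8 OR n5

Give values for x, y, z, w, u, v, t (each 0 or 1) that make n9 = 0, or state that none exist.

x=0 y=0 z=1 w=0 u=0 v=0 t=0

n9 = n8 OR n5 must be 0, so both n8 = 0 and n5 = 0.
Check with x=0 y=0 z=1 w=0 u=0 v=0 t=0:
n1 = w AND t = 0 AND 0 = 0
n2 = y OR z = 0 OR 1 = 1
n3 = n1 OR n2 = 0 OR 1 = 1
n4 = n3 OR n2 = 1 OR 1 = 1
n5 = v OR x = 0 OR 0 = 0
n6 = n4 OR n5 = 1 OR 0 = 1
n7 = n6 OR u = 1 OR 0 = 1
n8 = NOT n7 = NOT 1 = 0
n9 = n8 OR n5 = 0 OR 0 = 0
So n9 = 0 as required.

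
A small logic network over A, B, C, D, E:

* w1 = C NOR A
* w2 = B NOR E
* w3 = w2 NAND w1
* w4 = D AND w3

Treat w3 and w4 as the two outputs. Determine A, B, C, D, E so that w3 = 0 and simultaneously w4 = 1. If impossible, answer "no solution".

Across all 32 input combinations, none give both w3 = 0 and w4 = 1.

no solution exists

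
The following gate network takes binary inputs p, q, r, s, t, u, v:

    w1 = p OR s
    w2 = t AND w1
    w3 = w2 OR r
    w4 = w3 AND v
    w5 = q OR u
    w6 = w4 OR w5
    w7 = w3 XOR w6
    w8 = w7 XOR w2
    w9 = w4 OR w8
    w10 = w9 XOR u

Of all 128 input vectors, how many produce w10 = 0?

w10 = w9 XOR u must be 0, so w9 and u are equal.
Enumerating the 128 input combinations, 75 give w10 = 0 and 53 give w10 = 1.

75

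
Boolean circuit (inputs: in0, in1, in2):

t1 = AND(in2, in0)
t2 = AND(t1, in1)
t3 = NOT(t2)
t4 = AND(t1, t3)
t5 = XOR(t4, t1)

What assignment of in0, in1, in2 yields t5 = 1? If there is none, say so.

in0=1 in1=1 in2=1

t5 = XOR(t4, t1) must be 1, so t4 and t1 differ.
Check with in0=1 in1=1 in2=1:
t1 = AND(in2, in0) = AND(1, 1) = 1
t2 = AND(t1, in1) = AND(1, 1) = 1
t3 = NOT(t2) = NOT 1 = 0
t4 = AND(t1, t3) = AND(1, 0) = 0
t5 = XOR(t4, t1) = XOR(0, 1) = 1
So t5 = 1 as required.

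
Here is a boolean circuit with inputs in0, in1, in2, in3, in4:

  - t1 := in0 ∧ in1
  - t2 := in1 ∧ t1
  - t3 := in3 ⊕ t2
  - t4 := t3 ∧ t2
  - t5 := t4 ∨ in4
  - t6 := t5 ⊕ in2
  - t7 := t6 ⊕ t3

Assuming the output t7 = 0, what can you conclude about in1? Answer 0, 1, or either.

either

Both values of in1 occur among assignments with t7 = 0:
  in1=0: in0=0, in1=0, in2=0, in3=0, in4=0
  in1=1: in0=0, in1=1, in2=0, in3=0, in4=0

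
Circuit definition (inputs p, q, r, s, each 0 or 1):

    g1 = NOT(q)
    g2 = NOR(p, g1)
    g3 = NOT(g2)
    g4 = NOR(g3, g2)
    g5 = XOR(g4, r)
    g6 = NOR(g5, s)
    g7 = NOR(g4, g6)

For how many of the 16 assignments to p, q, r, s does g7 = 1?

12

g7 = NOR(g4, g6) must be 1, so both g4 = 0 and g6 = 0.
g4 = NOR(g3, g2) must be 0, so at least one of g3, g2 is 1.
Enumerating the 16 input combinations, 12 give g7 = 1 and 4 give g7 = 0.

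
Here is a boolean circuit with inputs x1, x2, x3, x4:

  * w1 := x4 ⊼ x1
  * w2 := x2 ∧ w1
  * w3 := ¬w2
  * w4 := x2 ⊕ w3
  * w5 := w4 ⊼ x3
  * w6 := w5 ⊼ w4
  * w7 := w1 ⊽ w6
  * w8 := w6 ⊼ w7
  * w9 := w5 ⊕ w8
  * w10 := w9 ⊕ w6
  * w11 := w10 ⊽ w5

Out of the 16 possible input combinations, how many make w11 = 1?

7

w11 = w10 ⊽ w5 must be 1, so both w10 = 0 and w5 = 0.
w10 = w9 ⊕ w6 must be 0, so w9 and w6 are equal.
Enumerating the 16 input combinations, 7 give w11 = 1 and 9 give w11 = 0.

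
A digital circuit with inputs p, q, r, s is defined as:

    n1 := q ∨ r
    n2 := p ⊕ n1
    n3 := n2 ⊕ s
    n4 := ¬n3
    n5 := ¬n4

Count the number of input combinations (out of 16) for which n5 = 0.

8

n5 = ¬n4 must be 0, so n4 = 1.
n4 = ¬n3 must be 1, so n3 = 0.
n3 = n2 ⊕ s must be 0, so n2 and s are equal.
Enumerating the 16 input combinations, 8 give n5 = 0 and 8 give n5 = 1.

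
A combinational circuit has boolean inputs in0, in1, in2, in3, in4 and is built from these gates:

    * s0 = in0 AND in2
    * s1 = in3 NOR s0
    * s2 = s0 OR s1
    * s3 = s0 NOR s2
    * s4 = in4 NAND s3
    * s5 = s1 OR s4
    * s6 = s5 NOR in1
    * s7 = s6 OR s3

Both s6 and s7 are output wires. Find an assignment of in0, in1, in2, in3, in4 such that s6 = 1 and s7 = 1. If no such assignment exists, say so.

in0=0 in1=0 in2=0 in3=1 in4=1

Check with in0=0 in1=0 in2=0 in3=1 in4=1:
s0 = in0 AND in2 = 0 AND 0 = 0
s1 = in3 NOR s0 = 1 NOR 0 = 0
s2 = s0 OR s1 = 0 OR 0 = 0
s3 = s0 NOR s2 = 0 NOR 0 = 1
s4 = in4 NAND s3 = 1 NAND 1 = 0
s5 = s1 OR s4 = 0 OR 0 = 0
s6 = s5 NOR in1 = 0 NOR 0 = 1
s7 = s6 OR s3 = 1 OR 1 = 1
So s6 = 1 and s7 = 1.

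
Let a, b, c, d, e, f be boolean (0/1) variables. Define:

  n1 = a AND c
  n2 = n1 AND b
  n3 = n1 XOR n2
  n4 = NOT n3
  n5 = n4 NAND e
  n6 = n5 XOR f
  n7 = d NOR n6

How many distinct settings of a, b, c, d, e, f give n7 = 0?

n7 = d NOR n6 must be 0, so at least one of d, n6 is 1.
Enumerating the 64 input combinations, 48 give n7 = 0 and 16 give n7 = 1.

48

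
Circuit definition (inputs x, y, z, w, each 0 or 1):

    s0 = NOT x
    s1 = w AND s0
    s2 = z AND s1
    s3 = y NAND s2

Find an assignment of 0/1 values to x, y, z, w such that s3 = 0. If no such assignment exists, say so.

x=0 y=1 z=1 w=1

Check with x=0 y=1 z=1 w=1:
s0 = NOT x = NOT 0 = 1
s1 = w AND s0 = 1 AND 1 = 1
s2 = z AND s1 = 1 AND 1 = 1
s3 = y NAND s2 = 1 NAND 1 = 0
So s3 = 0 as required.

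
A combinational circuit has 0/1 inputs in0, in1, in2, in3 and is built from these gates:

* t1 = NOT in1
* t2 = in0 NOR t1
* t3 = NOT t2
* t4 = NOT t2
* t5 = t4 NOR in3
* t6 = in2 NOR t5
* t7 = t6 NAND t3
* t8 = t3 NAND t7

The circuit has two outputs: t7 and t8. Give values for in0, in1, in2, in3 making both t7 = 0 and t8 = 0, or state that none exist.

Across all 16 input combinations, none give both t7 = 0 and t8 = 0.

no solution exists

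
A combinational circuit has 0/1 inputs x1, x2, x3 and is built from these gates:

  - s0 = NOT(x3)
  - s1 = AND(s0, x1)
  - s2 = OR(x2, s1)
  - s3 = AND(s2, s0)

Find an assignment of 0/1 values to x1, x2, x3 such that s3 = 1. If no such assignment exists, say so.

s3 = AND(s2, s0) must be 1, so both s2 = 1 and s0 = 1.
s2 = OR(x2, s1) must be 1, so at least one of x2, s1 is 1.
Check with x1=1, x2=1, x3=0:
s0 = NOT(x3) = NOT 0 = 1
s1 = AND(s0, x1) = AND(1, 1) = 1
s2 = OR(x2, s1) = OR(1, 1) = 1
s3 = AND(s2, s0) = AND(1, 1) = 1
So s3 = 1 as required.

x1=1, x2=1, x3=0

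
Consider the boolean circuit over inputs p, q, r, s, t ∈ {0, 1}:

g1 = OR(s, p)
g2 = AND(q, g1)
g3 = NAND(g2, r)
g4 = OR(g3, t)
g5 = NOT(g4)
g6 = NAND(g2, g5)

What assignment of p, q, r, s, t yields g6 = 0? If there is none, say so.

g6 = NAND(g2, g5) must be 0, so both g2 = 1 and g5 = 1.
g2 = AND(q, g1) must be 1, so both q = 1 and g1 = 1.
g5 = NOT(g4) must be 1, so g4 = 0.
Check with p=1 q=1 r=1 s=1 t=0:
g1 = OR(s, p) = OR(1, 1) = 1
g2 = AND(q, g1) = AND(1, 1) = 1
g3 = NAND(g2, r) = NAND(1, 1) = 0
g4 = OR(g3, t) = OR(0, 0) = 0
g5 = NOT(g4) = NOT 0 = 1
g6 = NAND(g2, g5) = NAND(1, 1) = 0
So g6 = 0 as required.

p=1 q=1 r=1 s=1 t=0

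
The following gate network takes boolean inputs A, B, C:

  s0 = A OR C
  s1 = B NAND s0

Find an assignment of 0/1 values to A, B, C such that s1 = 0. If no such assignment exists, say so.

A=1, B=1, C=1

s1 = B NAND s0 must be 0, so both B = 1 and s0 = 1.
s0 = A OR C must be 1, so at least one of A, C is 1.
Check with A=1, B=1, C=1:
s0 = A OR C = 1 OR 1 = 1
s1 = B NAND s0 = 1 NAND 1 = 0
So s1 = 0 as required.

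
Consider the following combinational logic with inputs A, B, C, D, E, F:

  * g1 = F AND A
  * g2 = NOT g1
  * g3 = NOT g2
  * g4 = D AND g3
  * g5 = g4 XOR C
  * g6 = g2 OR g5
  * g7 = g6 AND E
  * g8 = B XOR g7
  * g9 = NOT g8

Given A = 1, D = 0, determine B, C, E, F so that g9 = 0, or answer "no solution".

g9 = NOT g8 must be 0, so g8 = 1.
Check with A = 1, D = 0 and B=1, C=0, E=0, F=0:
g1 = F AND A = 0 AND 1 = 0
g2 = NOT g1 = NOT 0 = 1
g3 = NOT g2 = NOT 1 = 0
g4 = D AND g3 = 0 AND 0 = 0
g5 = g4 XOR C = 0 XOR 0 = 0
g6 = g2 OR g5 = 1 OR 0 = 1
g7 = g6 AND E = 1 AND 0 = 0
g8 = B XOR g7 = 1 XOR 0 = 1
g9 = NOT g8 = NOT 1 = 0
So g9 = 0.

B=1, C=0, E=0, F=0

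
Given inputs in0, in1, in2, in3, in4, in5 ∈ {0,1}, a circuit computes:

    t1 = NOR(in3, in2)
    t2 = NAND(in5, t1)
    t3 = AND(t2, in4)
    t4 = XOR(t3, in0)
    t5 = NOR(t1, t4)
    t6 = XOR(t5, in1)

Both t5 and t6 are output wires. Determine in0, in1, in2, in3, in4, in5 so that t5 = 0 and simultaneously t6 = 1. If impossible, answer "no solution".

Check with in0=0, in1=1, in2=0, in3=0, in4=1, in5=0:
t1 = NOR(in3, in2) = NOR(0, 0) = 1
t2 = NAND(in5, t1) = NAND(0, 1) = 1
t3 = AND(t2, in4) = AND(1, 1) = 1
t4 = XOR(t3, in0) = XOR(1, 0) = 1
t5 = NOR(t1, t4) = NOR(1, 1) = 0
t6 = XOR(t5, in1) = XOR(0, 1) = 1
So t5 = 0 and t6 = 1.

in0=0, in1=1, in2=0, in3=0, in4=1, in5=0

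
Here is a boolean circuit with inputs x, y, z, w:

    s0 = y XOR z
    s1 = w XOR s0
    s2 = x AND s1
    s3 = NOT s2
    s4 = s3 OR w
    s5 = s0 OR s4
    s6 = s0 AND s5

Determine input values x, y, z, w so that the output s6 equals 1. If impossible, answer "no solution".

s6 = s0 AND s5 must be 1, so both s0 = 1 and s5 = 1.
Check with x=0, y=1, z=0, w=0:
s0 = y XOR z = 1 XOR 0 = 1
s1 = w XOR s0 = 0 XOR 1 = 1
s2 = x AND s1 = 0 AND 1 = 0
s3 = NOT s2 = NOT 0 = 1
s4 = s3 OR w = 1 OR 0 = 1
s5 = s0 OR s4 = 1 OR 1 = 1
s6 = s0 AND s5 = 1 AND 1 = 1
So s6 = 1 as required.

x=0, y=1, z=0, w=0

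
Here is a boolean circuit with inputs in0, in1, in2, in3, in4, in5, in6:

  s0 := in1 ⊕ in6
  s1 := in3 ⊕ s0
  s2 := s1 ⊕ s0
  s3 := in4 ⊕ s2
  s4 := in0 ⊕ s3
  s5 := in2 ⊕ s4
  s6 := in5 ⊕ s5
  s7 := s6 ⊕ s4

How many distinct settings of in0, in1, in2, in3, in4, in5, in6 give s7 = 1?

64

s7 = s6 ⊕ s4 must be 1, so s6 and s4 differ.
Enumerating the 128 input combinations, 64 give s7 = 1 and 64 give s7 = 0.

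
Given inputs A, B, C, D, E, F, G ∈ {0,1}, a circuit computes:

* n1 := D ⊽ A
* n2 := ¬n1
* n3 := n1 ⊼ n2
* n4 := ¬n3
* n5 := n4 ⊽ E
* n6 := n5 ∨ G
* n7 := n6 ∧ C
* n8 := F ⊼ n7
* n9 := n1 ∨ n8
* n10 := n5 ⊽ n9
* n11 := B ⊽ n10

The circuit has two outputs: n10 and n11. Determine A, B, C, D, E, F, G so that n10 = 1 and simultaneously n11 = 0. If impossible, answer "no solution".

Check with A=1, B=1, C=1, D=0, E=1, F=1, G=1:
n1 = D ⊽ A = 0 ⊽ 1 = 0
n2 = ¬n1 = ¬0 = 1
n3 = n1 ⊼ n2 = 0 ⊼ 1 = 1
n4 = ¬n3 = ¬1 = 0
n5 = n4 ⊽ E = 0 ⊽ 1 = 0
n6 = n5 ∨ G = 0 ∨ 1 = 1
n7 = n6 ∧ C = 1 ∧ 1 = 1
n8 = F ⊼ n7 = 1 ⊼ 1 = 0
n9 = n1 ∨ n8 = 0 ∨ 0 = 0
n10 = n5 ⊽ n9 = 0 ⊽ 0 = 1
n11 = B ⊽ n10 = 1 ⊽ 1 = 0
So n10 = 1 and n11 = 0.

A=1, B=1, C=1, D=0, E=1, F=1, G=1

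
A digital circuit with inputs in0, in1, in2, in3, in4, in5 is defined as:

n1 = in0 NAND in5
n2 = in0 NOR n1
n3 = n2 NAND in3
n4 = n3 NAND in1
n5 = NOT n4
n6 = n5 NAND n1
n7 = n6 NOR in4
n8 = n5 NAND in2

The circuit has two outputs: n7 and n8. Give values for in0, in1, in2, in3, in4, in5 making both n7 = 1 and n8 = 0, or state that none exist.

in0=0, in1=1, in2=1, in3=1, in4=0, in5=0

Check with in0=0, in1=1, in2=1, in3=1, in4=0, in5=0:
n1 = in0 NAND in5 = 0 NAND 0 = 1
n2 = in0 NOR n1 = 0 NOR 1 = 0
n3 = n2 NAND in3 = 0 NAND 1 = 1
n4 = n3 NAND in1 = 1 NAND 1 = 0
n5 = NOT n4 = NOT 0 = 1
n6 = n5 NAND n1 = 1 NAND 1 = 0
n7 = n6 NOR in4 = 0 NOR 0 = 1
n8 = n5 NAND in2 = 1 NAND 1 = 0
So n7 = 1 and n8 = 0.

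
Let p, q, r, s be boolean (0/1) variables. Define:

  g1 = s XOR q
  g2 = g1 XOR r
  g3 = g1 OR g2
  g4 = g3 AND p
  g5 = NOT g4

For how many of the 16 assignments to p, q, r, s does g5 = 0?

g5 = NOT g4 must be 0, so g4 = 1.
Satisfying assignments:
  p=1, q=0, r=0, s=1
  p=1, q=0, r=1, s=0
  p=1, q=0, r=1, s=1
  p=1, q=1, r=0, s=0
  p=1, q=1, r=1, s=0
  p=1, q=1, r=1, s=1

6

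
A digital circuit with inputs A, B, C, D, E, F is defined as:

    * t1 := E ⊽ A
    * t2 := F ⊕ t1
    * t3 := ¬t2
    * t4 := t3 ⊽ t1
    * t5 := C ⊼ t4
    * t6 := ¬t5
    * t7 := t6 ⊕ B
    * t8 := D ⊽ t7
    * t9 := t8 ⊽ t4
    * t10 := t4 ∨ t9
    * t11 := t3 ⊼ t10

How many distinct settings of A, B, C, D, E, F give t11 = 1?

t11 = t3 ⊼ t10 must be 1, so at least one of t3, t10 is 0.
Enumerating the 64 input combinations, 40 give t11 = 1 and 24 give t11 = 0.

40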